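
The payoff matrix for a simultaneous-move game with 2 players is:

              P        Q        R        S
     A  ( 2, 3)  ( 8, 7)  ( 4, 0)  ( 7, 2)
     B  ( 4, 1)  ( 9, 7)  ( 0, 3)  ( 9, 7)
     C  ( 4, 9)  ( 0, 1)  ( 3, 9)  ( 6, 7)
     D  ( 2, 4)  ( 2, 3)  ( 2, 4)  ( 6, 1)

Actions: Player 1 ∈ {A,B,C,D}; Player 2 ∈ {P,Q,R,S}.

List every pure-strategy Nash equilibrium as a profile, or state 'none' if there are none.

(A,P): not NE [P1→C gives 4>2; P2→Q gives 7>3]
(A,Q): not NE [P1→B gives 9>8]
(A,R): not NE [P2→Q gives 7>0]
(A,S): not NE [P1→B gives 9>7; P2→Q gives 7>2]
(B,P): not NE [P2→S gives 7>1]
(B,Q): NE
(B,R): not NE [P1→A gives 4>0; P2→S gives 7>3]
(B,S): NE
(C,P): NE
(C,Q): not NE [P1→B gives 9>0; P2→R gives 9>1]
(C,R): not NE [P1→A gives 4>3]
(C,S): not NE [P1→B gives 9>6; P2→R gives 9>7]
(D,P): not NE [P1→C gives 4>2]
(D,Q): not NE [P1→B gives 9>2; P2→R gives 4>3]
(D,R): not NE [P1→A gives 4>2]
(D,S): not NE [P1→B gives 9>6; P2→R gives 4>1]

NE set: (B,Q), (B,S), (C,P)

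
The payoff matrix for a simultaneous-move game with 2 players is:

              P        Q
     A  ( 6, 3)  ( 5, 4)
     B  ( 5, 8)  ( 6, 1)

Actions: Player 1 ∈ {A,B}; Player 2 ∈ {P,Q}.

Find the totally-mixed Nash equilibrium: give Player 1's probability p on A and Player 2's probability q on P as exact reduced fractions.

P1 indiff ⇒ q·6+(1-q)·5 = q·5+(1-q)·6 ⇒ q(1) = (1-q)(1) ⇒ q = 1/2
P2 indiff ⇒ p·3+(1-p)·8 = p·4+(1-p)·1 ⇒ p(-1) = (1-p)(-7) ⇒ p = 7/8

p=7/8, q=1/2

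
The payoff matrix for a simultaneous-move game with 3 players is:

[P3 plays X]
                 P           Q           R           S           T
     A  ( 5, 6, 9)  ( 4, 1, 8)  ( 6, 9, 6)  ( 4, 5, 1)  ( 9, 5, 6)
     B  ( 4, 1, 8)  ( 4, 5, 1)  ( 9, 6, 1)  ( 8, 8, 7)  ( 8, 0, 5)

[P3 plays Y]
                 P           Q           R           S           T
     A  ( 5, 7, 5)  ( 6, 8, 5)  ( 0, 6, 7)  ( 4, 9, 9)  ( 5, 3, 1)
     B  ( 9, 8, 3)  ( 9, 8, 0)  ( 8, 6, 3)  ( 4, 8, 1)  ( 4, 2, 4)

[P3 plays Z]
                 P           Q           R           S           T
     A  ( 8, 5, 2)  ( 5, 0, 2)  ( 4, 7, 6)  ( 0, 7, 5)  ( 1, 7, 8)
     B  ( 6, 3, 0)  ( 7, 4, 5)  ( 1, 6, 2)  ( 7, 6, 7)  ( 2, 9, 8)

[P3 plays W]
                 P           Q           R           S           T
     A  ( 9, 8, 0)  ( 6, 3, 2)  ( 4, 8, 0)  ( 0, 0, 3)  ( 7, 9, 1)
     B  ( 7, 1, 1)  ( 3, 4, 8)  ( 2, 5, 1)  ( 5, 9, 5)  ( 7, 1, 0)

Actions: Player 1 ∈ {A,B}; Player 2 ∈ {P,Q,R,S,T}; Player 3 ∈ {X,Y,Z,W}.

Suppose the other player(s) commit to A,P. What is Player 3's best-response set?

P3 best: {X}

u_3(X vs A,P) = 9
u_3(Y vs A,P) = 5
u_3(Z vs A,P) = 2
u_3(W vs A,P) = 0
max payoff 9 at {X}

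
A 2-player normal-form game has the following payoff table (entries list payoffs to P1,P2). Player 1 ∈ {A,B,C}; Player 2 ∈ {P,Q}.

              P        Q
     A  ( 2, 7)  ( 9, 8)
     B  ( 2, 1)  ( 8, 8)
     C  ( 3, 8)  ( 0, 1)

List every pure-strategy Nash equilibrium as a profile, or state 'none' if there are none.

NE set: (A,Q), (C,P)

(A,P): not NE [P1→C gives 3>2; P2→Q gives 8>7]
(A,Q): NE
(B,P): not NE [P1→C gives 3>2; P2→Q gives 8>1]
(B,Q): not NE [P1→A gives 9>8]
(C,P): NE
(C,Q): not NE [P1→A gives 9>0; P2→P gives 8>1]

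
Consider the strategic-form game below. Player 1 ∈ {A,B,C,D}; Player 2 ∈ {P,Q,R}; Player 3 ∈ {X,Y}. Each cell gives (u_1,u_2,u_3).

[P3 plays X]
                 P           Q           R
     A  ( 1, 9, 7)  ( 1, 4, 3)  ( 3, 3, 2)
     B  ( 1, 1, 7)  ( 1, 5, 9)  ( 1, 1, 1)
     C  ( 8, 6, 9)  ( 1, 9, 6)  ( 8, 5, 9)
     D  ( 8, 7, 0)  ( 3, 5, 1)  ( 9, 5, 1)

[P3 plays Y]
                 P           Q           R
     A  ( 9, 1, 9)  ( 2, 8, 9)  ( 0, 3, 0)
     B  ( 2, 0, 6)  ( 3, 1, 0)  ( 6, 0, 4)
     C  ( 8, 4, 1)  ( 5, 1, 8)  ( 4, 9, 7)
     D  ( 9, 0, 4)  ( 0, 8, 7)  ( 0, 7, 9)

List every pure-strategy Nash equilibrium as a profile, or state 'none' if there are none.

(A,P,X): not NE [P1→D gives 8>1; P3→Y gives 9>7]
(A,P,Y): not NE [P2→Q gives 8>1]
(A,Q,X): not NE [P1→D gives 3>1; P2→P gives 9>4; P3→Y gives 9>3]
(A,Q,Y): not NE [P1→C gives 5>2]
(A,R,X): not NE [P1→D gives 9>3; P2→P gives 9>3]
(A,R,Y): not NE [P1→B gives 6>0; P2→Q gives 8>3; P3→X gives 2>0]
(B,P,X): not NE [P1→D gives 8>1; P2→Q gives 5>1]
(B,P,Y): not NE [P1→D gives 9>2; P2→Q gives 1>0; P3→X gives 7>6]
(B,Q,X): not NE [P1→D gives 3>1]
(B,Q,Y): not NE [P1→C gives 5>3; P3→X gives 9>0]
(B,R,X): not NE [P1→D gives 9>1; P2→Q gives 5>1; P3→Y gives 4>1]
(B,R,Y): not NE [P2→Q gives 1>0]
(C,P,X): not NE [P2→Q gives 9>6]
(C,P,Y): not NE [P1→D gives 9>8; P2→R gives 9>4; P3→X gives 9>1]
(C,Q,X): not NE [P1→D gives 3>1; P3→Y gives 8>6]
(C,Q,Y): not NE [P2→R gives 9>1]
(C,R,X): not NE [P1→D gives 9>8; P2→Q gives 9>5]
(C,R,Y): not NE [P1→B gives 6>4; P3→X gives 9>7]
(D,P,X): not NE [P3→Y gives 4>0]
(D,P,Y): not NE [P2→Q gives 8>0]
(D,Q,X): not NE [P2→P gives 7>5; P3→Y gives 7>1]
(D,Q,Y): not NE [P1→C gives 5>0]
(D,R,X): not NE [P2→P gives 7>5; P3→Y gives 9>1]
(D,R,Y): not NE [P1→B gives 6>0; P2→Q gives 8>7]

No pure NE.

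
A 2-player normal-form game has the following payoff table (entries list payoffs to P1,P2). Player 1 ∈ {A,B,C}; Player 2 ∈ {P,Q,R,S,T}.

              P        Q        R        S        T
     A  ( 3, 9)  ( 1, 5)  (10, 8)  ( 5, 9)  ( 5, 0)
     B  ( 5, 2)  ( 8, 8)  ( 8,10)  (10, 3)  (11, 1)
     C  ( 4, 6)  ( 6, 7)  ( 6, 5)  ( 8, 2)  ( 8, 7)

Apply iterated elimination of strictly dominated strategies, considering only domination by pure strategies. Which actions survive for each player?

P1 drop C (B beats it: P:5>4 Q:8>6 R:8>6 S:10>8 T:11>8)
P2 drop Q (R beats it: A:8>5 B:10>8)
P2 drop T (P beats it: A:9>0 B:2>1)
P1→{A,B} P2→{P,R,S}

Remaining: P1:{A,B} P2:{P,R,S}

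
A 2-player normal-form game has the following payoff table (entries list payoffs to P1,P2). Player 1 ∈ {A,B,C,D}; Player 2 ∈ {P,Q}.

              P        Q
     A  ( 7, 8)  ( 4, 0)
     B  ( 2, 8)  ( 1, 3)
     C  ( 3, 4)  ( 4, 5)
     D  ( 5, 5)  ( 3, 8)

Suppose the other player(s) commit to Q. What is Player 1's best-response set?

BR_1 = {A,C}

u_1(A vs Q) = 4
u_1(B vs Q) = 1
u_1(C vs Q) = 4
u_1(D vs Q) = 3
max payoff 4 at {A,C}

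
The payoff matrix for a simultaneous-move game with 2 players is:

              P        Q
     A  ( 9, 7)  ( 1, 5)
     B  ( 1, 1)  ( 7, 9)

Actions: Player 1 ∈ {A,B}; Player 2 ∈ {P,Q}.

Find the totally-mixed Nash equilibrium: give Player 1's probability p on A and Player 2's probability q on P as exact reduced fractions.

P1 indiff ⇒ q·9+(1-q)·1 = q·1+(1-q)·7 ⇒ q(8) = (1-q)(6) ⇒ q = 3/7
P2 indiff ⇒ p·7+(1-p)·1 = p·5+(1-p)·9 ⇒ p(2) = (1-p)(8) ⇒ p = 4/5

P1 mixes 4/5 on A; P2 mixes 3/7 on P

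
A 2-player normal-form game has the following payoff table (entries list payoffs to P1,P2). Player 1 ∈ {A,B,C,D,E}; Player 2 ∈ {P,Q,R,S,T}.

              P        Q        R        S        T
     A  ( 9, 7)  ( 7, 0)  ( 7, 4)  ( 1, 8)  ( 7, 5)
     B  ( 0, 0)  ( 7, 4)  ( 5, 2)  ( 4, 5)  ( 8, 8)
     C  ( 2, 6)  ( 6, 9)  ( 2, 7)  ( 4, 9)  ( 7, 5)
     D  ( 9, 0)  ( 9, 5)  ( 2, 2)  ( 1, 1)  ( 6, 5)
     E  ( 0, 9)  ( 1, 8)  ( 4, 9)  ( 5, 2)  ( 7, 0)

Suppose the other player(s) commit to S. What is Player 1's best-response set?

argmax u_1 = {E}

u_1(A vs S) = 1
u_1(B vs S) = 4
u_1(C vs S) = 4
u_1(D vs S) = 1
u_1(E vs S) = 5
max payoff 5 at {E}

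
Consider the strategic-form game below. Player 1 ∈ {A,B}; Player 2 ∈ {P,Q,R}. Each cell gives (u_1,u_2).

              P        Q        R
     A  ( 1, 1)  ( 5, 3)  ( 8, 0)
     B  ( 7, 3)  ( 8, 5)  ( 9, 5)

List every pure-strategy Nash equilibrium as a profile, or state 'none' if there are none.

NE set: (B,Q), (B,R)

(A,P): not NE [P1→B gives 7>1; P2→Q gives 3>1]
(A,Q): not NE [P1→B gives 8>5]
(A,R): not NE [P1→B gives 9>8; P2→Q gives 3>0]
(B,P): not NE [P2→R gives 5>3]
(B,Q): NE
(B,R): NE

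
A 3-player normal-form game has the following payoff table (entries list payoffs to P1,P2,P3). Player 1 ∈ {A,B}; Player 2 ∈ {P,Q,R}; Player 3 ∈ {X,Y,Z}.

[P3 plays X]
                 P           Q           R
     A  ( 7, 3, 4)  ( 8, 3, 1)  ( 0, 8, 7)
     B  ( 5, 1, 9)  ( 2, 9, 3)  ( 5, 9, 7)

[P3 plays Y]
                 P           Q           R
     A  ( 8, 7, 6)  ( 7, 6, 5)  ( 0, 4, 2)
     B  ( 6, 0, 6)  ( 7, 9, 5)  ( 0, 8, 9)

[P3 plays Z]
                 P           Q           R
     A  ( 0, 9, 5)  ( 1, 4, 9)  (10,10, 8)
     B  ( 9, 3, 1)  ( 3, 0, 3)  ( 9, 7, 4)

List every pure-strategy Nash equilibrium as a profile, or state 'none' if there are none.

PSNE = {(A,P,Y), (A,R,Z), (B,Q,Y)}

(A,P,X): not NE [P2→R gives 8>3; P3→Y gives 6>4]
(A,P,Y): NE
(A,P,Z): not NE [P1→B gives 9>0; P2→R gives 10>9; P3→Y gives 6>5]
(A,Q,X): not NE [P2→R gives 8>3; P3→Z gives 9>1]
(A,Q,Y): not NE [P2→P gives 7>6; P3→Z gives 9>5]
(A,Q,Z): not NE [P1→B gives 3>1; P2→R gives 10>4]
(A,R,X): not NE [P1→B gives 5>0; P3→Z gives 8>7]
(A,R,Y): not NE [P2→P gives 7>4; P3→Z gives 8>2]
(A,R,Z): NE
(B,P,X): not NE [P1→A gives 7>5; P2→R gives 9>1]
(B,P,Y): not NE [P1→A gives 8>6; P2→Q gives 9>0; P3→X gives 9>6]
(B,P,Z): not NE [P2→R gives 7>3; P3→X gives 9>1]
(B,Q,X): not NE [P1→A gives 8>2; P3→Y gives 5>3]
(B,Q,Y): NE
(B,Q,Z): not NE [P2→R gives 7>0; P3→Y gives 5>3]
(B,R,X): not NE [P3→Y gives 9>7]
(B,R,Y): not NE [P2→Q gives 9>8]
(B,R,Z): not NE [P1→A gives 10>9; P3→Y gives 9>4]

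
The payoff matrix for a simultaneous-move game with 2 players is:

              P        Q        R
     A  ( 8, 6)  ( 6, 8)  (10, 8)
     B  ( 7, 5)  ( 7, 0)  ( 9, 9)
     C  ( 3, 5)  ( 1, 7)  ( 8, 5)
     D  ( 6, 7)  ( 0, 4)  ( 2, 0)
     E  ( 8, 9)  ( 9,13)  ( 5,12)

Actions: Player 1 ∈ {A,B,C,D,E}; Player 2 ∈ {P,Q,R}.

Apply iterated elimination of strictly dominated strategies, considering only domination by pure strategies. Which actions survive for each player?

IESDS → P1:{A,B,E} P2:{Q,R}

P1 drop C (A beats it: P:8>3 Q:6>1 R:10>8)
P1 drop D (A beats it: P:8>6 Q:6>0 R:10>2)
P2 drop P (R beats it: A:8>6 B:9>5 E:12>9)
P1→{A,B,E} P2→{Q,R}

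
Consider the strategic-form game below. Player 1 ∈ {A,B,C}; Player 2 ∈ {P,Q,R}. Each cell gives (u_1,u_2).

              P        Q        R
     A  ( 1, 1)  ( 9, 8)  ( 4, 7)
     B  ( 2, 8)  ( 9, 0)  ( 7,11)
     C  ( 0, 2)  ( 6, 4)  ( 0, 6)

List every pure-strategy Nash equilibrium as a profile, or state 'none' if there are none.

(A,P): not NE [P1→B gives 2>1; P2→Q gives 8>1]
(A,Q): NE
(A,R): not NE [P1→B gives 7>4; P2→Q gives 8>7]
(B,P): not NE [P2→R gives 11>8]
(B,Q): not NE [P2→R gives 11>0]
(B,R): NE
(C,P): not NE [P1→B gives 2>0; P2→R gives 6>2]
(C,Q): not NE [P1→B gives 9>6; P2→R gives 6>4]
(C,R): not NE [P1→B gives 7>0]

Nash profiles: (A,Q), (B,R)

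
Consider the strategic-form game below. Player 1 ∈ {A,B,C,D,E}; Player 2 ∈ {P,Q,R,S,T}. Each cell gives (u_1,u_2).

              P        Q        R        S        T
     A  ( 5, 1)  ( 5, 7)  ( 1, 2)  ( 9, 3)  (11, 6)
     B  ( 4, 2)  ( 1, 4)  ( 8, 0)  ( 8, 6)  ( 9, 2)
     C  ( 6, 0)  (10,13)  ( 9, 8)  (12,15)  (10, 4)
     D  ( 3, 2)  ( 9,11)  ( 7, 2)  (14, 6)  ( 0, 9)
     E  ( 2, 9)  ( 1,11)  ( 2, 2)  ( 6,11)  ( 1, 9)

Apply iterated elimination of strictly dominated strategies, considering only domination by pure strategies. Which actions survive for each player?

P1 drop B (C beats it: P:6>4 Q:10>1 R:9>8 S:12>8 T:10>9)
P1 drop E (C beats it: P:6>2 Q:10>1 R:9>2 S:12>6 T:10>1)
P2 drop P (Q beats it: A:7>1 C:13>0 D:11>2)
P2 drop R (Q beats it: A:7>2 C:13>8 D:11>2)
P2 drop T (Q beats it: A:7>6 C:13>4 D:11>9)
P1 drop A (C beats it: Q:10>5 S:12>9)
P1→{C,D} P2→{Q,S}

IESDS → P1:{C,D} P2:{Q,S}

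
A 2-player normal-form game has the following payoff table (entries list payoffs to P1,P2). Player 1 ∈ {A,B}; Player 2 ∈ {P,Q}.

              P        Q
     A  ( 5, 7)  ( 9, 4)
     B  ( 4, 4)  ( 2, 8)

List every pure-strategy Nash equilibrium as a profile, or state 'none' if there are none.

(A,P): NE
(A,Q): not NE [P2→P gives 7>4]
(B,P): not NE [P1→A gives 5>4; P2→Q gives 8>4]
(B,Q): not NE [P1→A gives 9>2]

NE set: (A,P)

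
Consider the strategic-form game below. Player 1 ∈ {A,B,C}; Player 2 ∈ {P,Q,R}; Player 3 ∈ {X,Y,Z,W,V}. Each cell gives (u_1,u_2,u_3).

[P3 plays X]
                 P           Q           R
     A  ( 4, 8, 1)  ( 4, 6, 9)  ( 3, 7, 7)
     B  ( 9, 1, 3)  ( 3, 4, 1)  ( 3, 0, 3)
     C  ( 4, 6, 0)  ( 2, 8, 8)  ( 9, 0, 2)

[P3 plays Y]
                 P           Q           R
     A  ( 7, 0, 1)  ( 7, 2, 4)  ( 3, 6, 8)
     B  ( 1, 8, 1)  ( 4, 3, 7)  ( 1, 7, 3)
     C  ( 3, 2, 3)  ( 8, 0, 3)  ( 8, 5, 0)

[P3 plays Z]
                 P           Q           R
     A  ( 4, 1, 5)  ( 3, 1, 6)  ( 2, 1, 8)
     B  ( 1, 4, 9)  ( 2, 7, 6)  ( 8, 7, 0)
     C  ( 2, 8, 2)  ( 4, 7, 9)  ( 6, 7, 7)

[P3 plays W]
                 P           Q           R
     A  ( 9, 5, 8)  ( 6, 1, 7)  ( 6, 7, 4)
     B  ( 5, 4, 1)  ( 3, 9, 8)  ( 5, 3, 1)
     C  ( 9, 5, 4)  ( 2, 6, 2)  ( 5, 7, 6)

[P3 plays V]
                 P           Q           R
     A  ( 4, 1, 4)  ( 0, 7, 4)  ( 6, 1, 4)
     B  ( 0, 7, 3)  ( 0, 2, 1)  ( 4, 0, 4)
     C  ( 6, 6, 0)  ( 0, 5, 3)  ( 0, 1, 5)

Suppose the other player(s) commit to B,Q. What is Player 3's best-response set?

argmax u_3 = {W}

u_3(X vs B,Q) = 1
u_3(Y vs B,Q) = 7
u_3(Z vs B,Q) = 6
u_3(W vs B,Q) = 8
u_3(V vs B,Q) = 1
max payoff 8 at {W}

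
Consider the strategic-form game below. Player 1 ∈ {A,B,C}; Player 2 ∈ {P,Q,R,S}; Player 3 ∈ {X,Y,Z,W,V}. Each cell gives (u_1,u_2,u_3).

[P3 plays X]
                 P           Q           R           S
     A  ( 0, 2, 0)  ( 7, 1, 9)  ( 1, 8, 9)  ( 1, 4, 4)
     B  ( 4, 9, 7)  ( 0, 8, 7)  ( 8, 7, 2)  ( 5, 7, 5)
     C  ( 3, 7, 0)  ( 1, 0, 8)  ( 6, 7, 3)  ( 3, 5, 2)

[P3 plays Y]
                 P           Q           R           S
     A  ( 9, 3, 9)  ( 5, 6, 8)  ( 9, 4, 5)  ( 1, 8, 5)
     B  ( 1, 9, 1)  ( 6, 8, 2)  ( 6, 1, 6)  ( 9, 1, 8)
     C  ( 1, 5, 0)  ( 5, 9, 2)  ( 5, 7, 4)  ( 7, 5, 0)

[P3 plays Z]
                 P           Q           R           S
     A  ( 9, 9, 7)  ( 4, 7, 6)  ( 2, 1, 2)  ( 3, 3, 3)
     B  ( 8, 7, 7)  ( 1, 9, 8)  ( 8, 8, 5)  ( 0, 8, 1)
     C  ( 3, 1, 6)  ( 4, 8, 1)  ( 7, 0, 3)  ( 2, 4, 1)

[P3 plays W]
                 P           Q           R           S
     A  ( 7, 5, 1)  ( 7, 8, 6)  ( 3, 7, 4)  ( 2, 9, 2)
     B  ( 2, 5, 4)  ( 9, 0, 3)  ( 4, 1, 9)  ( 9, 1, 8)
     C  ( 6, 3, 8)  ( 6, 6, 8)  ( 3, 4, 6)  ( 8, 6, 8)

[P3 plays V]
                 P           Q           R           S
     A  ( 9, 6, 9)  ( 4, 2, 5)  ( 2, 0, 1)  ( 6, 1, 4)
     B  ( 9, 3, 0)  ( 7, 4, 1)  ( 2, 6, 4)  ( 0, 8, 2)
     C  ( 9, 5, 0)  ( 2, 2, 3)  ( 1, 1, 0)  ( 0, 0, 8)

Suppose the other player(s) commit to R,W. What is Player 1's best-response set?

P1 best: {B}

u_1(A vs R,W) = 3
u_1(B vs R,W) = 4
u_1(C vs R,W) = 3
max payoff 4 at {B}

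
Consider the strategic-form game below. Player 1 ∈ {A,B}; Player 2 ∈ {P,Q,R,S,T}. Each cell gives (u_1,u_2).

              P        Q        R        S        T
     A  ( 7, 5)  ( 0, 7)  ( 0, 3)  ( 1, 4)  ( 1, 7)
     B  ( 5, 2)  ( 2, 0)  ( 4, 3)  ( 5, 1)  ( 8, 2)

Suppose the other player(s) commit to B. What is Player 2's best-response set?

u_2(P vs B) = 2
u_2(Q vs B) = 0
u_2(R vs B) = 3
u_2(S vs B) = 1
u_2(T vs B) = 2
max payoff 3 at {R}

BR_2 = {R}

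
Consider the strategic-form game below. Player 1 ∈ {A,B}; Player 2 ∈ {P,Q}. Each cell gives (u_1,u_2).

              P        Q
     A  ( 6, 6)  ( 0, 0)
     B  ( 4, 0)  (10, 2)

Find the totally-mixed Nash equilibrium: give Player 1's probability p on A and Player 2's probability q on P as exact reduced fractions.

P1 indiff ⇒ q·6+(1-q)·0 = q·4+(1-q)·10 ⇒ q(2) = (1-q)(10) ⇒ q = 5/6
P2 indiff ⇒ p·6+(1-p)·0 = p·0+(1-p)·2 ⇒ p(6) = (1-p)(2) ⇒ p = 1/4

P1 mixes 1/4 on A; P2 mixes 5/6 on P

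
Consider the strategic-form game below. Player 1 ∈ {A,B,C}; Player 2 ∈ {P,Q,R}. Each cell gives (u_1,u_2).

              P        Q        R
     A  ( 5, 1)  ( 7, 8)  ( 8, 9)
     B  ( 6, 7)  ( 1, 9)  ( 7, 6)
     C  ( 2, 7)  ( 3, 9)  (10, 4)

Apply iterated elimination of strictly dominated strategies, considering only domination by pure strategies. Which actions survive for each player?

P2 drop P (Q beats it: A:8>1 B:9>7 C:9>7)
P1 drop B (A beats it: Q:7>1 R:8>7)
P1→{A,C} P2→{Q,R}

IESDS → P1:{A,C} P2:{Q,R}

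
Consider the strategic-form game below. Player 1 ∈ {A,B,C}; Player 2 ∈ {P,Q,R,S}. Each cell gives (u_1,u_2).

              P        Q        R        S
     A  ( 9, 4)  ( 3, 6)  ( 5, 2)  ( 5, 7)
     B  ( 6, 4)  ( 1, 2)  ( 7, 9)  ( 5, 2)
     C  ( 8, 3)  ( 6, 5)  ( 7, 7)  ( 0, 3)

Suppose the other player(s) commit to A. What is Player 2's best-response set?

u_2(P vs A) = 4
u_2(Q vs A) = 6
u_2(R vs A) = 2
u_2(S vs A) = 7
max payoff 7 at {S}

P2 best: {S}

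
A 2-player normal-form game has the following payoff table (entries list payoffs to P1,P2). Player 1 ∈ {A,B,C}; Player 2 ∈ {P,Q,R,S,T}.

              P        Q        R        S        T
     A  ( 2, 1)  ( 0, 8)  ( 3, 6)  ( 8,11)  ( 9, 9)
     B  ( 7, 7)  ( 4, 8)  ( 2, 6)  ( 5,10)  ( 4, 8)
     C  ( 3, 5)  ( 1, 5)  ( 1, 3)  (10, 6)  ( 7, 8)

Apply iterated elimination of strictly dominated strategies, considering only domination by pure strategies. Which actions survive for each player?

IESDS → P1:{A,C} P2:{S,T}

P2 drop P (S beats it: A:11>1 B:10>7 C:6>5)
P2 drop Q (S beats it: A:11>8 B:10>8 C:6>5)
P1 drop B (A beats it: R:3>2 S:8>5 T:9>4)
P2 drop R (S beats it: A:11>6 C:6>3)
P1→{A,C} P2→{S,T}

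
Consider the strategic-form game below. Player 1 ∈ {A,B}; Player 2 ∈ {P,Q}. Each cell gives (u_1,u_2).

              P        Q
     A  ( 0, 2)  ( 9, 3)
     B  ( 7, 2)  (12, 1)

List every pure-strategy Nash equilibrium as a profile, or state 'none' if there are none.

(A,P): not NE [P1→B gives 7>0; P2→Q gives 3>2]
(A,Q): not NE [P1→B gives 12>9]
(B,P): NE
(B,Q): not NE [P2→P gives 2>1]

NE set: (B,P)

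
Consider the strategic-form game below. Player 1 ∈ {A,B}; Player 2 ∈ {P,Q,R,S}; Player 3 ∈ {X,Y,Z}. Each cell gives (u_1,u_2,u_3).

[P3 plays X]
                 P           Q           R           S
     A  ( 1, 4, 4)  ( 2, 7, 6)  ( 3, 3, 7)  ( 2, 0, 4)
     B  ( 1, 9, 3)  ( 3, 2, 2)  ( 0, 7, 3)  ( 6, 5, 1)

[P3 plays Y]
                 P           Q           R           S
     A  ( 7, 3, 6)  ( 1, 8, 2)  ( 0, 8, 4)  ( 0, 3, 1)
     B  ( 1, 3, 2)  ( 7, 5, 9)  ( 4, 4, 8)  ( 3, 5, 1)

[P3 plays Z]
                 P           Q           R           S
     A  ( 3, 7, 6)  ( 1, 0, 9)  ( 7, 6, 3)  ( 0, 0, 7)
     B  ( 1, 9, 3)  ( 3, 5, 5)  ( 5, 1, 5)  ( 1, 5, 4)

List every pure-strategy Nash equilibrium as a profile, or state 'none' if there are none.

NE set: (A,P,Z), (B,P,X), (B,Q,Y)

(A,P,X): not NE [P2→Q gives 7>4; P3→Z gives 6>4]
(A,P,Y): not NE [P2→R gives 8>3]
(A,P,Z): NE
(A,Q,X): not NE [P1→B gives 3>2; P3→Z gives 9>6]
(A,Q,Y): not NE [P1→B gives 7>1; P3→Z gives 9>2]
(A,Q,Z): not NE [P1→B gives 3>1; P2→P gives 7>0]
(A,R,X): not NE [P2→Q gives 7>3]
(A,R,Y): not NE [P1→B gives 4>0; P3→X gives 7>4]
(A,R,Z): not NE [P2→P gives 7>6; P3→X gives 7>3]
(A,S,X): not NE [P1→B gives 6>2; P2→Q gives 7>0; P3→Z gives 7>4]
(A,S,Y): not NE [P1→B gives 3>0; P2→R gives 8>3; P3→Z gives 7>1]
(A,S,Z): not NE [P1→B gives 1>0; P2→P gives 7>0]
(B,P,X): NE
(B,P,Y): not NE [P1→A gives 7>1; P2→S gives 5>3; P3→Z gives 3>2]
(B,P,Z): not NE [P1→A gives 3>1]
(B,Q,X): not NE [P2→P gives 9>2; P3→Y gives 9>2]
(B,Q,Y): NE
(B,Q,Z): not NE [P2→P gives 9>5; P3→Y gives 9>5]
(B,R,X): not NE [P1→A gives 3>0; P2→P gives 9>7; P3→Y gives 8>3]
(B,R,Y): not NE [P2→S gives 5>4]
(B,R,Z): not NE [P1→A gives 7>5; P2→P gives 9>1; P3→Y gives 8>5]
(B,S,X): not NE [P2→P gives 9>5; P3→Z gives 4>1]
(B,S,Y): not NE [P3→Z gives 4>1]
(B,S,Z): not NE [P2→P gives 9>5]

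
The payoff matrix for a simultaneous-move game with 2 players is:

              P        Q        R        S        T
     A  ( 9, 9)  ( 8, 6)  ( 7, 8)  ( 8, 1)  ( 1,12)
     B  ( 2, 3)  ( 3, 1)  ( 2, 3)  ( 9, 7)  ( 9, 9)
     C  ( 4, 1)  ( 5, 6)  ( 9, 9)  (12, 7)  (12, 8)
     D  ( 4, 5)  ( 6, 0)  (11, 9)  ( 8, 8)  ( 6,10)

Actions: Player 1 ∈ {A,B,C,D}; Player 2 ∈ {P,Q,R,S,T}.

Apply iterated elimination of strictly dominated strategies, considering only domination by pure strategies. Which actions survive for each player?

Remaining: P1:{C,D} P2:{R,T}

P1 drop B (C beats it: P:4>2 Q:5>3 R:9>2 S:12>9 T:12>9)
P2 drop P (T beats it: A:12>9 C:8>1 D:10>5)
P2 drop Q (R beats it: A:8>6 C:9>6 D:9>0)
P1 drop A (C beats it: R:9>7 S:12>8 T:12>1)
P2 drop S (R beats it: C:9>7 D:9>8)
P1→{C,D} P2→{R,T}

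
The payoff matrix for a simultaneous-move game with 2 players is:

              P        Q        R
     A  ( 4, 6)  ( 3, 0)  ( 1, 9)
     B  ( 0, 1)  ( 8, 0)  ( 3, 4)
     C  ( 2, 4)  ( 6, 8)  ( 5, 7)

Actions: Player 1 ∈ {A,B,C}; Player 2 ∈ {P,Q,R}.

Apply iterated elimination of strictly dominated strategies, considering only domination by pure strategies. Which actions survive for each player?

Remaining: P1:{B,C} P2:{Q,R}

P2 drop P (R beats it: A:9>6 B:4>1 C:7>4)
P1 drop A (B beats it: Q:8>3 R:3>1)
P1→{B,C} P2→{Q,R}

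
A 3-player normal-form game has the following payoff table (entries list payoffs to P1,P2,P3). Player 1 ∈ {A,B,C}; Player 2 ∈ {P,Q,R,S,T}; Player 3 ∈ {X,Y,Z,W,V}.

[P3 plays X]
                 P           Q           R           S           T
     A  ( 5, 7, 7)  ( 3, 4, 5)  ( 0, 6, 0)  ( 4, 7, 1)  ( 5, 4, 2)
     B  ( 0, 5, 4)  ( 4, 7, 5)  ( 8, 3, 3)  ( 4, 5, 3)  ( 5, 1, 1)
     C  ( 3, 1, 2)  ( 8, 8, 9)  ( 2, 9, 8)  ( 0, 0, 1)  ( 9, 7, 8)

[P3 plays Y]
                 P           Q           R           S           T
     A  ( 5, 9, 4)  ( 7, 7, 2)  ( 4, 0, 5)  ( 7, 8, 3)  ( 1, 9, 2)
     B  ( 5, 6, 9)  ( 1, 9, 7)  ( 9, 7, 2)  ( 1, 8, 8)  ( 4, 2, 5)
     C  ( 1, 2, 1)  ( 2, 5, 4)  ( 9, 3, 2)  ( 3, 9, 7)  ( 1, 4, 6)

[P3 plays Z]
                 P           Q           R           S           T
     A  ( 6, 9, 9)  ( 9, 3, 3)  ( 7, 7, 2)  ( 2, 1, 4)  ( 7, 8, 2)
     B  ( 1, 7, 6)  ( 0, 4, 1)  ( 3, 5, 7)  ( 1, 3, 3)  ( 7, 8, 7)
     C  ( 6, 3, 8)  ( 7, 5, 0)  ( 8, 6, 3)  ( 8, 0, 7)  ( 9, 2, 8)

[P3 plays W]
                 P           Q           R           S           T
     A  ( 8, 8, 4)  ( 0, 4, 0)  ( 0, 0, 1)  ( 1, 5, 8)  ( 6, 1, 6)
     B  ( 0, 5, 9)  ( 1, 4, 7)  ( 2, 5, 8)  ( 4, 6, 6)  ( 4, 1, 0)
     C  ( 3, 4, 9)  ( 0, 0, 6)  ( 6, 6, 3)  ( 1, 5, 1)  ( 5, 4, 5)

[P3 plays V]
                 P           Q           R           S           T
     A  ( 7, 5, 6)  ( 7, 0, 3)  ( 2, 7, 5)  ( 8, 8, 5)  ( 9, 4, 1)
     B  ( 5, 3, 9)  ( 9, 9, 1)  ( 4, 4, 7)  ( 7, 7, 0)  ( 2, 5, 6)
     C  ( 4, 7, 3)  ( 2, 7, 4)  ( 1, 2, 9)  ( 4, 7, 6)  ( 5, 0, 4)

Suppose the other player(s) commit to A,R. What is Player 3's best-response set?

P3 best: {Y,V}

u_3(X vs A,R) = 0
u_3(Y vs A,R) = 5
u_3(Z vs A,R) = 2
u_3(W vs A,R) = 1
u_3(V vs A,R) = 5
max payoff 5 at {Y,V}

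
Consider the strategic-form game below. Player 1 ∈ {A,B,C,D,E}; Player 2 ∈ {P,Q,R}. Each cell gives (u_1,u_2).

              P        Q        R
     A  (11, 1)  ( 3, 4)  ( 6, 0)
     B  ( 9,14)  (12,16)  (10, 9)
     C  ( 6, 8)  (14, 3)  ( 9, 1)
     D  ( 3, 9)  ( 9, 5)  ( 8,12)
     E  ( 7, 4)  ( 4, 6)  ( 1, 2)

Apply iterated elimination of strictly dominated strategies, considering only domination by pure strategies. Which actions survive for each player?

P1 drop D (B beats it: P:9>3 Q:12>9 R:10>8)
P1 drop E (B beats it: P:9>7 Q:12>4 R:10>1)
P2 drop R (P beats it: A:1>0 B:14>9 C:8>1)
P1→{A,B,C} P2→{P,Q}

Survivors P1:{A,B,C} P2:{P,Q}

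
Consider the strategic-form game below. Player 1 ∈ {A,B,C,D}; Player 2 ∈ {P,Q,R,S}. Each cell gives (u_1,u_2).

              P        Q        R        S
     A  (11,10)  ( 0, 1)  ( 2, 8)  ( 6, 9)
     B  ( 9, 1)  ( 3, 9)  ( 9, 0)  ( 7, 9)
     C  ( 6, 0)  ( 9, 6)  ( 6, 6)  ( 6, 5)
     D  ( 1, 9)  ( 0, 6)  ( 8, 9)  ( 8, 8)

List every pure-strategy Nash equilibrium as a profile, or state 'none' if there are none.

Nash profiles: (A,P), (C,Q)

(A,P): NE
(A,Q): not NE [P1→C gives 9>0; P2→P gives 10>1]
(A,R): not NE [P1→B gives 9>2; P2→P gives 10>8]
(A,S): not NE [P1→D gives 8>6; P2→P gives 10>9]
(B,P): not NE [P1→A gives 11>9; P2→S gives 9>1]
(B,Q): not NE [P1→C gives 9>3]
(B,R): not NE [P2→S gives 9>0]
(B,S): not NE [P1→D gives 8>7]
(C,P): not NE [P1→A gives 11>6; P2→R gives 6>0]
(C,Q): NE
(C,R): not NE [P1→B gives 9>6]
(C,S): not NE [P1→D gives 8>6; P2→R gives 6>5]
(D,P): not NE [P1→A gives 11>1]
(D,Q): not NE [P1→C gives 9>0; P2→R gives 9>6]
(D,R): not NE [P1→B gives 9>8]
(D,S): not NE [P2→R gives 9>8]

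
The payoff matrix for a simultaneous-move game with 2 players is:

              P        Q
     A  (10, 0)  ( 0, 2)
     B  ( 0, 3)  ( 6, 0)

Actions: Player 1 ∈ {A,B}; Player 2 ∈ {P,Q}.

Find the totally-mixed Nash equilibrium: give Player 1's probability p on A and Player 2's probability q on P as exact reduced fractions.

P1 indiff ⇒ q·10+(1-q)·0 = q·0+(1-q)·6 ⇒ q(10) = (1-q)(6) ⇒ q = 3/8
P2 indiff ⇒ p·0+(1-p)·3 = p·2+(1-p)·0 ⇒ p(-2) = (1-p)(-3) ⇒ p = 3/5

(p,q) = (3/5, 3/8)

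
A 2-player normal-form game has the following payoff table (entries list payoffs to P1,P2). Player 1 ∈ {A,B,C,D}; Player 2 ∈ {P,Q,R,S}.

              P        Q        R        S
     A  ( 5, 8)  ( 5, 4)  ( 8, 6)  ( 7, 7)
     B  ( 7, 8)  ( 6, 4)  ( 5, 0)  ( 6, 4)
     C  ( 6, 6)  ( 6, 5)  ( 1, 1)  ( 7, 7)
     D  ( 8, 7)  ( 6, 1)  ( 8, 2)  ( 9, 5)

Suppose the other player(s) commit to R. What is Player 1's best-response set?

BR_1 = {A,D}

u_1(A vs R) = 8
u_1(B vs R) = 5
u_1(C vs R) = 1
u_1(D vs R) = 8
max payoff 8 at {A,D}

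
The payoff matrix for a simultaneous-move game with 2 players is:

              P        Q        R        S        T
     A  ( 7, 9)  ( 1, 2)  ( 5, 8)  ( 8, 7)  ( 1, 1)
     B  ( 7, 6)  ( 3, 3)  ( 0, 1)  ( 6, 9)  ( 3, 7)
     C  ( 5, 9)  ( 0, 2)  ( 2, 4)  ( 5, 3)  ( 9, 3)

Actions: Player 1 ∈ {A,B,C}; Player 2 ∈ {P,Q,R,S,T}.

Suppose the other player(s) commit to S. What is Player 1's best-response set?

BR_1 = {A}

u_1(A vs S) = 8
u_1(B vs S) = 6
u_1(C vs S) = 5
max payoff 8 at {A}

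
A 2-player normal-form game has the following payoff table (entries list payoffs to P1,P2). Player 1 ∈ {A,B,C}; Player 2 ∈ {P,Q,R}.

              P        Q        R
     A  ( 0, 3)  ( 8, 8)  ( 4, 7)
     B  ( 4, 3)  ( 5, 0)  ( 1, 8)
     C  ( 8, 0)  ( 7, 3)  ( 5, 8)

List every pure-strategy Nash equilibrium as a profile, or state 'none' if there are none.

NE set: (A,Q), (C,R)

(A,P): not NE [P1→C gives 8>0; P2→Q gives 8>3]
(A,Q): NE
(A,R): not NE [P1→C gives 5>4; P2→Q gives 8>7]
(B,P): not NE [P1→C gives 8>4; P2→R gives 8>3]
(B,Q): not NE [P1→A gives 8>5; P2→R gives 8>0]
(B,R): not NE [P1→C gives 5>1]
(C,P): not NE [P2→R gives 8>0]
(C,Q): not NE [P1→A gives 8>7; P2→R gives 8>3]
(C,R): NE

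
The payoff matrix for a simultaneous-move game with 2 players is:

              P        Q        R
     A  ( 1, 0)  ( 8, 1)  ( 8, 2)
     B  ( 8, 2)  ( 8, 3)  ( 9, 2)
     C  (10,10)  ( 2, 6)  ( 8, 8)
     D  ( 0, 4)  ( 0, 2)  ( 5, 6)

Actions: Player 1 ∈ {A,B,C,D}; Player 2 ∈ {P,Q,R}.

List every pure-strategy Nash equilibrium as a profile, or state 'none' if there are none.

Nash profiles: (B,Q), (C,P)

(A,P): not NE [P1→C gives 10>1; P2→R gives 2>0]
(A,Q): not NE [P2→R gives 2>1]
(A,R): not NE [P1→B gives 9>8]
(B,P): not NE [P1→C gives 10>8; P2→Q gives 3>2]
(B,Q): NE
(B,R): not NE [P2→Q gives 3>2]
(C,P): NE
(C,Q): not NE [P1→B gives 8>2; P2→P gives 10>6]
(C,R): not NE [P1→B gives 9>8; P2→P gives 10>8]
(D,P): not NE [P1→C gives 10>0; P2→R gives 6>4]
(D,Q): not NE [P1→B gives 8>0; P2→R gives 6>2]
(D,R): not NE [P1→B gives 9>5]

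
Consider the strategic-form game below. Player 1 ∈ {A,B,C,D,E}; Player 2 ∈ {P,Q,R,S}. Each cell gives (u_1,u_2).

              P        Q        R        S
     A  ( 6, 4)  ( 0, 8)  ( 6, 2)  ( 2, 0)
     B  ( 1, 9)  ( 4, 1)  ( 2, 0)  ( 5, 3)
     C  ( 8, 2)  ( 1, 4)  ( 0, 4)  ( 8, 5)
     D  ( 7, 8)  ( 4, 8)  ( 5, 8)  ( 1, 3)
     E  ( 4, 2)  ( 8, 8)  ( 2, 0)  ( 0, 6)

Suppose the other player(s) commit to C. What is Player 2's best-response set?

u_2(P vs C) = 2
u_2(Q vs C) = 4
u_2(R vs C) = 4
u_2(S vs C) = 5
max payoff 5 at {S}

BR_2 = {S}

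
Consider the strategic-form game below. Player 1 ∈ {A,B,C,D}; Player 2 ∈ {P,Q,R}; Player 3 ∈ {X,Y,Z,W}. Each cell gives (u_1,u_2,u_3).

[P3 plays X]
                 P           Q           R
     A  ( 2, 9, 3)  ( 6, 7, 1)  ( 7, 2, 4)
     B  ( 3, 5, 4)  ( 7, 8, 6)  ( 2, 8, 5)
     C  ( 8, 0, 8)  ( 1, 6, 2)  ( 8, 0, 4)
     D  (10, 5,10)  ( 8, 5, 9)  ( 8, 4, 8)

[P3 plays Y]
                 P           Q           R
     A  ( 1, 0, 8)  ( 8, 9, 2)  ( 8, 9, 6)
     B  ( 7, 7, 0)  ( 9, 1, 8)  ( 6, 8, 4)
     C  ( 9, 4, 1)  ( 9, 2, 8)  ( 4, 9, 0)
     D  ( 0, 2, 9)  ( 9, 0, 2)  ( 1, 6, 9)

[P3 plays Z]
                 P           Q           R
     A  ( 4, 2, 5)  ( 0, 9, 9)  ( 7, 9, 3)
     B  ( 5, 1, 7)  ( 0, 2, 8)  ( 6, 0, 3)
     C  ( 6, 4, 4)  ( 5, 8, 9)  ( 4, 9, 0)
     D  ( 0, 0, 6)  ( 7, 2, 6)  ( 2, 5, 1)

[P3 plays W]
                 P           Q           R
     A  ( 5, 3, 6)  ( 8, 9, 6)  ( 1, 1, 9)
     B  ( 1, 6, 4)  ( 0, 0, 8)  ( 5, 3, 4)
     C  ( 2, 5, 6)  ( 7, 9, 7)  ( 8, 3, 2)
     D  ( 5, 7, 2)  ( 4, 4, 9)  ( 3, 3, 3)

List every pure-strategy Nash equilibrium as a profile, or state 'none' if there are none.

(A,P,X): not NE [P1→D gives 10>2; P3→Y gives 8>3]
(A,P,Y): not NE [P1→C gives 9>1; P2→R gives 9>0]
(A,P,Z): not NE [P1→C gives 6>4; P2→R gives 9>2; P3→Y gives 8>5]
(A,P,W): not NE [P2→Q gives 9>3; P3→Y gives 8>6]
(A,Q,X): not NE [P1→D gives 8>6; P2→P gives 9>7; P3→Z gives 9>1]
(A,Q,Y): not NE [P1→D gives 9>8; P3→Z gives 9>2]
(A,Q,Z): not NE [P1→D gives 7>0]
(A,Q,W): not NE [P3→Z gives 9>6]
(A,R,X): not NE [P1→D gives 8>7; P2→P gives 9>2; P3→W gives 9>4]
(A,R,Y): not NE [P3→W gives 9>6]
(A,R,Z): not NE [P3→W gives 9>3]
(A,R,W): not NE [P1→C gives 8>1; P2→Q gives 9>1]
(B,P,X): not NE [P1→D gives 10>3; P2→R gives 8>5; P3→Z gives 7>4]
(B,P,Y): not NE [P1→C gives 9>7; P2→R gives 8>7; P3→Z gives 7>0]
(B,P,Z): not NE [P1→C gives 6>5; P2→Q gives 2>1]
(B,P,W): not NE [P1→D gives 5>1; P3→Z gives 7>4]
(B,Q,X): not NE [P1→D gives 8>7; P3→W gives 8>6]
(B,Q,Y): not NE [P2→R gives 8>1]
(B,Q,Z): not NE [P1→D gives 7>0]
(B,Q,W): not NE [P1→A gives 8>0; P2→P gives 6>0]
(B,R,X): not NE [P1→D gives 8>2]
(B,R,Y): not NE [P1→A gives 8>6; P3→X gives 5>4]
(B,R,Z): not NE [P1→A gives 7>6; P2→Q gives 2>0; P3→X gives 5>3]
(B,R,W): not NE [P1→C gives 8>5; P2→P gives 6>3; P3→X gives 5>4]
(C,P,X): not NE [P1→D gives 10>8; P2→Q gives 6>0]
(C,P,Y): not NE [P2→R gives 9>4; P3→X gives 8>1]
(C,P,Z): not NE [P2→R gives 9>4; P3→X gives 8>4]
(C,P,W): not NE [P1→D gives 5>2; P2→Q gives 9>5; P3→X gives 8>6]
(C,Q,X): not NE [P1→D gives 8>1; P3→Z gives 9>2]
(C,Q,Y): not NE [P2→R gives 9>2; P3→Z gives 9>8]
(C,Q,Z): not NE [P1→D gives 7>5; P2→R gives 9>8]
(C,Q,W): not NE [P1→A gives 8>7; P3→Z gives 9>7]
(C,R,X): not NE [P2→Q gives 6>0]
(C,R,Y): not NE [P1→A gives 8>4; P3→X gives 4>0]
(C,R,Z): not NE [P1→A gives 7>4; P3→X gives 4>0]
(C,R,W): not NE [P2→Q gives 9>3; P3→X gives 4>2]
(D,P,X): NE
(D,P,Y): not NE [P1→C gives 9>0; P2→R gives 6>2; P3→X gives 10>9]
(D,P,Z): not NE [P1→C gives 6>0; P2→R gives 5>0; P3→X gives 10>6]
(D,P,W): not NE [P3→X gives 10>2]
(D,Q,X): NE
(D,Q,Y): not NE [P2→R gives 6>0; P3→W gives 9>2]
(D,Q,Z): not NE [P2→R gives 5>2; P3→W gives 9>6]
(D,Q,W): not NE [P1→A gives 8>4; P2→P gives 7>4]
(D,R,X): not NE [P2→Q gives 5>4; P3→Y gives 9>8]
(D,R,Y): not NE [P1→A gives 8>1]
(D,R,Z): not NE [P1→A gives 7>2; P3→Y gives 9>1]
(D,R,W): not NE [P1→C gives 8>3; P2→P gives 7>3; P3→Y gives 9>3]

NE set: (D,P,X), (D,Q,X)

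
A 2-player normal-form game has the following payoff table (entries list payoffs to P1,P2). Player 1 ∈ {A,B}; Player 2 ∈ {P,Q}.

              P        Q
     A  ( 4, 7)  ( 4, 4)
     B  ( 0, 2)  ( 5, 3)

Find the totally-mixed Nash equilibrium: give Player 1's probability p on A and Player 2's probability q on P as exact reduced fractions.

(p,q) = (1/4, 1/5)

P1 indiff ⇒ q·4+(1-q)·4 = q·0+(1-q)·5 ⇒ q(4) = (1-q)(1) ⇒ q = 1/5
P2 indiff ⇒ p·7+(1-p)·2 = p·4+(1-p)·3 ⇒ p(3) = (1-p)(1) ⇒ p = 1/4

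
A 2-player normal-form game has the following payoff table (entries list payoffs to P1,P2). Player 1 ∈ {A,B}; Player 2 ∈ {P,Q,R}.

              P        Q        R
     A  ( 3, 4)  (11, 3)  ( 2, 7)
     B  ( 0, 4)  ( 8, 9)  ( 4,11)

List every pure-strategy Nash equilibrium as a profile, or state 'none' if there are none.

(A,P): not NE [P2→R gives 7>4]
(A,Q): not NE [P2→R gives 7>3]
(A,R): not NE [P1→B gives 4>2]
(B,P): not NE [P1→A gives 3>0; P2→R gives 11>4]
(B,Q): not NE [P1→A gives 11>8; P2→R gives 11>9]
(B,R): NE

Nash profiles: (B,R)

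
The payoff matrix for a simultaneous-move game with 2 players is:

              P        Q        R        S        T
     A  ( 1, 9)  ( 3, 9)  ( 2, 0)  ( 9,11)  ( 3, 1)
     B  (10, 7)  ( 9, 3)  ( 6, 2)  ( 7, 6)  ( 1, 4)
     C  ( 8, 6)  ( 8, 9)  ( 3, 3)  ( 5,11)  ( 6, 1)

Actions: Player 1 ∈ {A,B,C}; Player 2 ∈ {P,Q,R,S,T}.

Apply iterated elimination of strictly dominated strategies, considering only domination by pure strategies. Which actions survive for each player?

Survivors P1:{A,B} P2:{P,S}

P2 drop Q (S beats it: A:11>9 B:6>3 C:11>9)
P2 drop R (P beats it: A:9>0 B:7>2 C:6>3)
P2 drop T (P beats it: A:9>1 B:7>4 C:6>1)
P1 drop C (B beats it: P:10>8 S:7>5)
P1→{A,B} P2→{P,S}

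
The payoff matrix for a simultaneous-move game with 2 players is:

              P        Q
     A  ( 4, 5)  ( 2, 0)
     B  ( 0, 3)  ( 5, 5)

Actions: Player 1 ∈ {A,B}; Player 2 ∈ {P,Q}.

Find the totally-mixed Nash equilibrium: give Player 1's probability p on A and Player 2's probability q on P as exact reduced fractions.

P1 indiff ⇒ q·4+(1-q)·2 = q·0+(1-q)·5 ⇒ q(4) = (1-q)(3) ⇒ q = 3/7
P2 indiff ⇒ p·5+(1-p)·3 = p·0+(1-p)·5 ⇒ p(5) = (1-p)(2) ⇒ p = 2/7

P1 mixes 2/7 on A; P2 mixes 3/7 on P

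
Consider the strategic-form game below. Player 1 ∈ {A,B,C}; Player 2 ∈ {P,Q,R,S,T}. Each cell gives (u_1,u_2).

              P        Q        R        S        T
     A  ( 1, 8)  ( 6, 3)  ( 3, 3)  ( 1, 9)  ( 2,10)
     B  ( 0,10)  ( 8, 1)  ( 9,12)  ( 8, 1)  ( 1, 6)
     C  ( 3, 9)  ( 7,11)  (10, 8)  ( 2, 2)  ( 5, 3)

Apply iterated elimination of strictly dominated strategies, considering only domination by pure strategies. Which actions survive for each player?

P1 drop A (C beats it: P:3>1 Q:7>6 R:10>3 S:2>1 T:5>2)
P2 drop S (P beats it: B:10>1 C:9>2)
P2 drop T (P beats it: B:10>6 C:9>3)
P1→{B,C} P2→{P,Q,R}

Remaining: P1:{B,C} P2:{P,Q,R}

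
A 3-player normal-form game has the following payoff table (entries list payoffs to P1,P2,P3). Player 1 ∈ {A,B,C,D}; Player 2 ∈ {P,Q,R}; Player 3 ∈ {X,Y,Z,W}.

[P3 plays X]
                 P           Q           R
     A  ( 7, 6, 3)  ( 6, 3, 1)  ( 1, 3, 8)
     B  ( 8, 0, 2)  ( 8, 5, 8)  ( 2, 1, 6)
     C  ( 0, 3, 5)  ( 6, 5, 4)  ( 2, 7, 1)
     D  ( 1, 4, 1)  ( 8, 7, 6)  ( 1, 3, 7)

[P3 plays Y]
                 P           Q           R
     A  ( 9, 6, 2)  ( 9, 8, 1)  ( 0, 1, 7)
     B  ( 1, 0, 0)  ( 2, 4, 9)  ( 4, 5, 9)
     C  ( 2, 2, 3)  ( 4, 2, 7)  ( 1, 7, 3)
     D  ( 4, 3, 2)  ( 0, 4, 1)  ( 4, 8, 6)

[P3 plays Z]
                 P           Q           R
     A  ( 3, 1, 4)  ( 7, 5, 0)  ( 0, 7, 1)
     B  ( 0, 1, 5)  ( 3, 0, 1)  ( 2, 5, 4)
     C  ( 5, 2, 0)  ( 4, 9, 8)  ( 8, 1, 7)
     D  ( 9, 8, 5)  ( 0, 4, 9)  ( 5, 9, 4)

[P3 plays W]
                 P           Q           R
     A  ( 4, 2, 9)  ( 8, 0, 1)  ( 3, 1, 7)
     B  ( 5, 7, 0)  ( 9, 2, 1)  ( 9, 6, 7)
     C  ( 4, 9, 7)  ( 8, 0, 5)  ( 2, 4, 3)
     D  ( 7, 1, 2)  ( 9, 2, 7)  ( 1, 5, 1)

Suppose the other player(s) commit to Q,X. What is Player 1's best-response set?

P1 best: {B,D}

u_1(A vs Q,X) = 6
u_1(B vs Q,X) = 8
u_1(C vs Q,X) = 6
u_1(D vs Q,X) = 8
max payoff 8 at {B,D}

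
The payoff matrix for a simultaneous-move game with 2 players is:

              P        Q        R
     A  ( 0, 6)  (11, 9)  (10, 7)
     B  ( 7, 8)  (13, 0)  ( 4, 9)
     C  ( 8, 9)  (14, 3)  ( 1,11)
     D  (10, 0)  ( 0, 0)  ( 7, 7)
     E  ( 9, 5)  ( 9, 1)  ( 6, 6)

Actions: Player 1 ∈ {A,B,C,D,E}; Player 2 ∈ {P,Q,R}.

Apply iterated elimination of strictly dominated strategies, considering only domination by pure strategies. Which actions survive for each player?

Remaining: P1:{A,B,C} P2:{Q,R}

P2 drop P (R beats it: A:7>6 B:9>8 C:11>9 D:7>0 E:6>5)
P1 drop D (A beats it: Q:11>0 R:10>7)
P1 drop E (A beats it: Q:11>9 R:10>6)
P1→{A,B,C} P2→{Q,R}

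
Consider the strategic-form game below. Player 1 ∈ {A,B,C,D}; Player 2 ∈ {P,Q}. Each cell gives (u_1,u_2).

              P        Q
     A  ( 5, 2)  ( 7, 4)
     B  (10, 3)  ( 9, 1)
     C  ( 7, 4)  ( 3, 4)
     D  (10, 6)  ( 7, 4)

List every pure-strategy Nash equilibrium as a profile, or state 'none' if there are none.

NE set: (B,P), (D,P)

(A,P): not NE [P1→D gives 10>5; P2→Q gives 4>2]
(A,Q): not NE [P1→B gives 9>7]
(B,P): NE
(B,Q): not NE [P2→P gives 3>1]
(C,P): not NE [P1→D gives 10>7]
(C,Q): not NE [P1→B gives 9>3]
(D,P): NE
(D,Q): not NE [P1→B gives 9>7; P2→P gives 6>4]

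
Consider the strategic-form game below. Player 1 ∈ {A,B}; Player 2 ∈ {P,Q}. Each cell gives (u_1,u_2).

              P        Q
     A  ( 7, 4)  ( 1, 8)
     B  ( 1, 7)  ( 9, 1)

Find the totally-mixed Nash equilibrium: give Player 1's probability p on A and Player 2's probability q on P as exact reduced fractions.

(p,q) = (3/5, 4/7)

P1 indiff ⇒ q·7+(1-q)·1 = q·1+(1-q)·9 ⇒ q(6) = (1-q)(8) ⇒ q = 4/7
P2 indiff ⇒ p·4+(1-p)·7 = p·8+(1-p)·1 ⇒ p(-4) = (1-p)(-6) ⇒ p = 3/5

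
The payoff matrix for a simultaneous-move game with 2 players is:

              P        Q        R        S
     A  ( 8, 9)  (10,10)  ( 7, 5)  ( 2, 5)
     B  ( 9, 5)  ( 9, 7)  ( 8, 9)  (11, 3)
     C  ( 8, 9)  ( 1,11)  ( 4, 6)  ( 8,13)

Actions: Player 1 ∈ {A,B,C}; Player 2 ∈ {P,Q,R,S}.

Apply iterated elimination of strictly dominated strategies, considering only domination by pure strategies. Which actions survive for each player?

Survivors P1:{A,B} P2:{Q,R}

P1 drop C (B beats it: P:9>8 Q:9>1 R:8>4 S:11>8)
P2 drop P (Q beats it: A:10>9 B:7>5)
P2 drop S (Q beats it: A:10>5 B:7>3)
P1→{A,B} P2→{Q,R}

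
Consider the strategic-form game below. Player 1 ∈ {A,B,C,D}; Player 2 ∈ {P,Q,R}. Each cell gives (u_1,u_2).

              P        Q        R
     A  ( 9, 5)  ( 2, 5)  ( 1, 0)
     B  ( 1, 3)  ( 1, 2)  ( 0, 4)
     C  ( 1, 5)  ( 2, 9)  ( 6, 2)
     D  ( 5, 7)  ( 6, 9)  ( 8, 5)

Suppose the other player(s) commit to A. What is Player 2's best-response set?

u_2(P vs A) = 5
u_2(Q vs A) = 5
u_2(R vs A) = 0
max payoff 5 at {P,Q}

argmax u_2 = {P,Q}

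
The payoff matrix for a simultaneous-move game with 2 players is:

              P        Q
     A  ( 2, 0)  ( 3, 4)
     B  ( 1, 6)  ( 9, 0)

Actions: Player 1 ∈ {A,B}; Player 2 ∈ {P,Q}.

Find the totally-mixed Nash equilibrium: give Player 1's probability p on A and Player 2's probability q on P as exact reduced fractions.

P1 indiff ⇒ q·2+(1-q)·3 = q·1+(1-q)·9 ⇒ q(1) = (1-q)(6) ⇒ q = 6/7
P2 indiff ⇒ p·0+(1-p)·6 = p·4+(1-p)·0 ⇒ p(-4) = (1-p)(-6) ⇒ p = 3/5

p=3/5, q=6/7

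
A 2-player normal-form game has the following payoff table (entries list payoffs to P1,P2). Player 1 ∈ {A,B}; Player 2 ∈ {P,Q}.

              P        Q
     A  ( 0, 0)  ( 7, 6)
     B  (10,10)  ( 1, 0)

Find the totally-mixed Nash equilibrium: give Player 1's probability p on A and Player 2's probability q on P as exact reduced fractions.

P1 indiff ⇒ q·0+(1-q)·7 = q·10+(1-q)·1 ⇒ q(-10) = (1-q)(-6) ⇒ q = 3/8
P2 indiff ⇒ p·0+(1-p)·10 = p·6+(1-p)·0 ⇒ p(-6) = (1-p)(-10) ⇒ p = 5/8

(p,q) = (5/8, 3/8)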